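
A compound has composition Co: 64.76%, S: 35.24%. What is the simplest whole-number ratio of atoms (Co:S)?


Assume 100 g of compound, divide each mass% by atomic mass to get moles, then normalize by the smallest to get a raw atom ratio.
Moles per 100 g: Co: 64.76/58.933 = 1.0989, S: 35.24/32.065 = 1.099
Raw ratio (divide by min = 1.0989): Co: 1.0, S: 1.0
Multiply by 1 to clear fractions: Co: 1.0 ~= 1, S: 1.0 ~= 1
Reduce by GCD to get the simplest whole-number ratio:

1:1


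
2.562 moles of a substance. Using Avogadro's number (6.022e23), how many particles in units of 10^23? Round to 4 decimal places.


N = n * NA, then divide by 1e23 for the requested units.
N / 1e23 = n * 6.022
N / 1e23 = 2.562 * 6.022
N / 1e23 = 15.428364, rounded to 4 dp:

15.4284


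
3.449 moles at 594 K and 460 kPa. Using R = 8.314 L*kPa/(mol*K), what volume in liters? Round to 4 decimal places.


PV = nRT, solve for V = nRT / P.
nRT = 3.449 * 8.314 * 594 = 17032.9417
V = 17032.9417 / 460
V = 37.02813413 L, rounded to 4 dp:

37.0281 L


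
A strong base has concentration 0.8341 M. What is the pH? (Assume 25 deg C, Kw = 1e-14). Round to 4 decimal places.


A strong base dissociates completely, so [OH-] equals the given concentration.
pOH = -log10([OH-]) = -log10(0.8341) = 0.078782
pH = 14 - pOH = 14 - 0.078782
pH = 13.921218, rounded to 4 dp:

13.9212


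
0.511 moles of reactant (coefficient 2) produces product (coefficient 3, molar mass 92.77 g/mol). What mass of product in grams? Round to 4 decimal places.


Use the coefficient ratio to convert reactant moles to product moles, then multiply by the product's molar mass.
moles_P = moles_R * (coeff_P / coeff_R) = 0.511 * (3/2) = 0.7665
mass_P = moles_P * M_P = 0.7665 * 92.77
mass_P = 71.108205 g, rounded to 4 dp:

71.1082 g


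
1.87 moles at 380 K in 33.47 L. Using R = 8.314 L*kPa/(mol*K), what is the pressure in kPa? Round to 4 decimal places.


PV = nRT, solve for P = nRT / V.
nRT = 1.87 * 8.314 * 380 = 5907.9284
P = 5907.9284 / 33.47
P = 176.51414401 kPa, rounded to 4 dp:

176.5141 kPa


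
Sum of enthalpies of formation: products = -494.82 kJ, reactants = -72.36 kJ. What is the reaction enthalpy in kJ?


dH_rxn = sum(dH_f products) - sum(dH_f reactants)
dH_rxn = -494.82 - (-72.36)
dH_rxn = -422.46 kJ:

-422.46 kJ


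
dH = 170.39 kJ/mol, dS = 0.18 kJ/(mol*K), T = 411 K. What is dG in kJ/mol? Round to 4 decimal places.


Gibbs: dG = dH - T*dS (consistent units, dS already in kJ/(mol*K)).
T*dS = 411 * 0.18 = 73.98
dG = 170.39 - (73.98)
dG = 96.41 kJ/mol, rounded to 4 dp:

96.4100 kJ/mol


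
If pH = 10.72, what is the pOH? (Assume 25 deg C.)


At 25 deg C, pH + pOH = 14.
pOH = 14 - pH = 14 - 10.72
pOH = 3.28:

3.28


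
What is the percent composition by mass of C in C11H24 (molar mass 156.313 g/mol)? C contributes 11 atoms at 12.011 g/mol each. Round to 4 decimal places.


pct = 100 * (n_elem * M_elem) / M_total
mass_contribution = 11 * 12.011 = 132.121 g/mol
pct = 100 * 132.121 / 156.313
pct = 84.52336018 %, rounded to 4 dp:

84.5234 %


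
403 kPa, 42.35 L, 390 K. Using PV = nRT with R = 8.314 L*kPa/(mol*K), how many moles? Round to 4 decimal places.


PV = nRT, solve for n = PV / (RT).
PV = 403 * 42.35 = 17067.05
RT = 8.314 * 390 = 3242.46
n = 17067.05 / 3242.46
n = 5.26361158 mol, rounded to 4 dp:

5.2636 mol


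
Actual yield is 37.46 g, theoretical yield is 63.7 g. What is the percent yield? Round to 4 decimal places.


% yield = 100 * actual / theoretical
% yield = 100 * 37.46 / 63.7
% yield = 58.80690738 %, rounded to 4 dp:

58.8069 %


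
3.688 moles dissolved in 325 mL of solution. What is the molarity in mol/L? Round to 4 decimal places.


Convert volume to liters: V_L = V_mL / 1000.
V_L = 325 / 1000 = 0.325 L
M = n / V_L = 3.688 / 0.325
M = 11.34769231 mol/L, rounded to 4 dp:

11.3477 mol/L


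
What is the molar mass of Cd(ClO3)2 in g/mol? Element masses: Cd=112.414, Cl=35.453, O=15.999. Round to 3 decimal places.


M = sum(count * atomic_mass) over atoms.
M = 1*112.414 + 2*35.453 + 6*15.999
M = 112.414 + 70.906 + 95.994
M = 279.314 g/mol, rounded to 3 dp:

279.314 g/mol


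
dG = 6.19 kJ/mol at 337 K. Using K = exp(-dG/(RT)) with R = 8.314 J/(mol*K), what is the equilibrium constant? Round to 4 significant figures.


dG is in kJ/mol; multiply by 1000 to match R in J/(mol*K).
RT = 8.314 * 337 = 2801.818 J/mol
exponent = -dG*1000 / (RT) = -(6.19*1000) / 2801.818 = -2.20927983
K = exp(-2.20927983)
K = 0.10977968, rounded to 4 significant figures:

0.1098


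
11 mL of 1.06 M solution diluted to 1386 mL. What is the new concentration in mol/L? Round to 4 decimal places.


Dilution: M1*V1 = M2*V2, solve for M2.
M2 = M1*V1 / V2
M2 = 1.06 * 11 / 1386
M2 = 11.66 / 1386
M2 = 0.0084127 mol/L, rounded to 4 dp:

0.0084 mol/L


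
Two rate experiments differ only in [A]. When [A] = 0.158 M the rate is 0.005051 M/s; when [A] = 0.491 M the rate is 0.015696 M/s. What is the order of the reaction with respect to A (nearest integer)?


Rate is proportional to [A]^n, so rate2/rate1 = ([A]2/[A]1)^n. Take logs to solve for n.
rate2/rate1 = 0.015696 / 0.005051 = 3.1075
[A]2/[A]1 = 0.491 / 0.158 = 3.1076
n = ln(3.1075) / ln(3.1076) = 1.0
Nearest integer order:

1


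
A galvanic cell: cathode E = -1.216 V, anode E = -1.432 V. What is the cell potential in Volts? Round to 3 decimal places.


Standard cell potential: E_cell = E_cathode - E_anode.
E_cell = -1.216 - (-1.432)
E_cell = 0.216 V, rounded to 3 dp:

0.216 V


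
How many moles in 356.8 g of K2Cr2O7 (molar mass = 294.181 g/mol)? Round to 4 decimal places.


n = mass / M
n = 356.8 / 294.181
n = 1.21285875 mol, rounded to 4 dp:

1.2129 mol


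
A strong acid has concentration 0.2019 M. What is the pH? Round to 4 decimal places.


A strong acid dissociates completely, so [H+] equals the given concentration.
pH = -log10([H+]) = -log10(0.2019)
pH = 0.69486368, rounded to 4 dp:

0.6949


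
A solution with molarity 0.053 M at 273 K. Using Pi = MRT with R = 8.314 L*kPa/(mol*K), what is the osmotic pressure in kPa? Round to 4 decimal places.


Osmotic pressure (van't Hoff): Pi = M*R*T.
RT = 8.314 * 273 = 2269.722
Pi = 0.053 * 2269.722
Pi = 120.295266 kPa, rounded to 4 dp:

120.2953 kPa


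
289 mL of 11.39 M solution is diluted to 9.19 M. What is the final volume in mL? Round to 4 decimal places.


Dilution: M1*V1 = M2*V2, solve for V2.
V2 = M1*V1 / M2
V2 = 11.39 * 289 / 9.19
V2 = 3291.71 / 9.19
V2 = 358.18389554 mL, rounded to 4 dp:

358.1839 mL


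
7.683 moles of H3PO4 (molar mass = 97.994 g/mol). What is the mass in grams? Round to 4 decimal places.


mass = n * M
mass = 7.683 * 97.994
mass = 752.887902 g, rounded to 4 dp:

752.8879 g


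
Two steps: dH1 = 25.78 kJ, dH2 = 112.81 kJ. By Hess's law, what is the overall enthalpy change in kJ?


Hess's law: enthalpy is a state function, so add the step enthalpies.
dH_total = dH1 + dH2 = 25.78 + (112.81)
dH_total = 138.59 kJ:

138.59 kJ


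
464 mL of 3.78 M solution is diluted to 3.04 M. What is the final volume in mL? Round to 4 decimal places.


Dilution: M1*V1 = M2*V2, solve for V2.
V2 = M1*V1 / M2
V2 = 3.78 * 464 / 3.04
V2 = 1753.92 / 3.04
V2 = 576.94736842 mL, rounded to 4 dp:

576.9474 mL


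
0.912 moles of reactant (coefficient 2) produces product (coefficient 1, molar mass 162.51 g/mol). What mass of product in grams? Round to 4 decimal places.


Use the coefficient ratio to convert reactant moles to product moles, then multiply by the product's molar mass.
moles_P = moles_R * (coeff_P / coeff_R) = 0.912 * (1/2) = 0.456
mass_P = moles_P * M_P = 0.456 * 162.51
mass_P = 74.10456 g, rounded to 4 dp:

74.1046 g


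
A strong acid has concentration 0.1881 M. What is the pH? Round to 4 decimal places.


A strong acid dissociates completely, so [H+] equals the given concentration.
pH = -log10([H+]) = -log10(0.1881)
pH = 0.7256112, rounded to 4 dp:

0.7256


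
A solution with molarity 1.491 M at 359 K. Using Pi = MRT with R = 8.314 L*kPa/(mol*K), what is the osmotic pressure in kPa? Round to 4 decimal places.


Osmotic pressure (van't Hoff): Pi = M*R*T.
RT = 8.314 * 359 = 2984.726
Pi = 1.491 * 2984.726
Pi = 4450.226466 kPa, rounded to 4 dp:

4450.2265 kPa


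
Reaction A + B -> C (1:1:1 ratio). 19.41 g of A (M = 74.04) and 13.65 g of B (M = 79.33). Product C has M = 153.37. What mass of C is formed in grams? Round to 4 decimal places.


Find moles of each reactant; the smaller value is the limiting reagent in a 1:1:1 reaction, so moles_C equals moles of the limiter.
n_A = mass_A / M_A = 19.41 / 74.04 = 0.262156 mol
n_B = mass_B / M_B = 13.65 / 79.33 = 0.172066 mol
Limiting reagent: B (smaller), n_limiting = 0.172066 mol
mass_C = n_limiting * M_C = 0.172066 * 153.37
mass_C = 26.38976242 g, rounded to 4 dp:

26.3898 g


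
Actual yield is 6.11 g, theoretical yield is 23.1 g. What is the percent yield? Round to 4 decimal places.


% yield = 100 * actual / theoretical
% yield = 100 * 6.11 / 23.1
% yield = 26.45021645 %, rounded to 4 dp:

26.4502 %


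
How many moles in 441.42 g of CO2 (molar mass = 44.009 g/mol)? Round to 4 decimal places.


n = mass / M
n = 441.42 / 44.009
n = 10.03022109 mol, rounded to 4 dp:

10.0302 mol


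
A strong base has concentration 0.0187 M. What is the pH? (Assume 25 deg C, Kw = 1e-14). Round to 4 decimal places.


A strong base dissociates completely, so [OH-] equals the given concentration.
pOH = -log10([OH-]) = -log10(0.0187) = 1.728158
pH = 14 - pOH = 14 - 1.728158
pH = 12.271842, rounded to 4 dp:

12.2718


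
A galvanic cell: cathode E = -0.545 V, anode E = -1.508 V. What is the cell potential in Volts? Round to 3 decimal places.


Standard cell potential: E_cell = E_cathode - E_anode.
E_cell = -0.545 - (-1.508)
E_cell = 0.963 V, rounded to 3 dp:

0.963 V


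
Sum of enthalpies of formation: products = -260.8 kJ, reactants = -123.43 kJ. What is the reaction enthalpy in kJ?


dH_rxn = sum(dH_f products) - sum(dH_f reactants)
dH_rxn = -260.8 - (-123.43)
dH_rxn = -137.37 kJ:

-137.37 kJ


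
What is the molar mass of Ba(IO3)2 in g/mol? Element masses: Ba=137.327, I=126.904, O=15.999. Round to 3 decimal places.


M = sum(count * atomic_mass) over atoms.
M = 1*137.327 + 2*126.904 + 6*15.999
M = 137.327 + 253.808 + 95.994
M = 487.129 g/mol, rounded to 3 dp:

487.129 g/mol


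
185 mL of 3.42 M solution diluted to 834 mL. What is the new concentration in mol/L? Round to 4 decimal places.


Dilution: M1*V1 = M2*V2, solve for M2.
M2 = M1*V1 / V2
M2 = 3.42 * 185 / 834
M2 = 632.7 / 834
M2 = 0.75863309 mol/L, rounded to 4 dp:

0.7586 mol/L


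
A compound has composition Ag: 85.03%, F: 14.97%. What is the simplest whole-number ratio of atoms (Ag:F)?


Assume 100 g of compound, divide each mass% by atomic mass to get moles, then normalize by the smallest to get a raw atom ratio.
Moles per 100 g: Ag: 85.03/107.868 = 0.7883, F: 14.97/18.998 = 0.788
Raw ratio (divide by min = 0.788): Ag: 1.0, F: 1.0
Multiply by 1 to clear fractions: Ag: 1.0 ~= 1, F: 1.0 ~= 1
Reduce by GCD to get the simplest whole-number ratio:

1:1


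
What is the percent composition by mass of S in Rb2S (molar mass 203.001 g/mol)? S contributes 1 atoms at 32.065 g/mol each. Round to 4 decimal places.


pct = 100 * (n_elem * M_elem) / M_total
mass_contribution = 1 * 32.065 = 32.065 g/mol
pct = 100 * 32.065 / 203.001
pct = 15.79548869 %, rounded to 4 dp:

15.7955 %


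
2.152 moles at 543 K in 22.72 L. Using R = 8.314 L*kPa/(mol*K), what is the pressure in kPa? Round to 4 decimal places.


PV = nRT, solve for P = nRT / V.
nRT = 2.152 * 8.314 * 543 = 9715.2083
P = 9715.2083 / 22.72
P = 427.60599912 kPa, rounded to 4 dp:

427.6060 kPa


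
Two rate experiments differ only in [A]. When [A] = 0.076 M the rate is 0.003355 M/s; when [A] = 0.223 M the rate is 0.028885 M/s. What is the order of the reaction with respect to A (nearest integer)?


Rate is proportional to [A]^n, so rate2/rate1 = ([A]2/[A]1)^n. Take logs to solve for n.
rate2/rate1 = 0.028885 / 0.003355 = 8.6095
[A]2/[A]1 = 0.223 / 0.076 = 2.9342
n = ln(8.6095) / ln(2.9342) = 2.0
Nearest integer order:

2


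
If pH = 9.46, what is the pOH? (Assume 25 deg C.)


At 25 deg C, pH + pOH = 14.
pOH = 14 - pH = 14 - 9.46
pOH = 4.54:

4.54


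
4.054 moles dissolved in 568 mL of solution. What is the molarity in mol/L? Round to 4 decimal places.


Convert volume to liters: V_L = V_mL / 1000.
V_L = 568 / 1000 = 0.568 L
M = n / V_L = 4.054 / 0.568
M = 7.13732394 mol/L, rounded to 4 dp:

7.1373 mol/L


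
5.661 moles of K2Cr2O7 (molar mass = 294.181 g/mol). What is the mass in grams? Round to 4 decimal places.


mass = n * M
mass = 5.661 * 294.181
mass = 1665.358641 g, rounded to 4 dp:

1665.3586 g


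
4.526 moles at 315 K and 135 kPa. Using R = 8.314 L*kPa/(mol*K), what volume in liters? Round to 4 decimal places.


PV = nRT, solve for V = nRT / P.
nRT = 4.526 * 8.314 * 315 = 11853.1867
V = 11853.1867 / 135
V = 87.80138296 L, rounded to 4 dp:

87.8014 L


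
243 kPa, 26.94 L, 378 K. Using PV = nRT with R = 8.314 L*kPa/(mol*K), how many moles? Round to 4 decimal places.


PV = nRT, solve for n = PV / (RT).
PV = 243 * 26.94 = 6546.42
RT = 8.314 * 378 = 3142.692
n = 6546.42 / 3142.692
n = 2.08306127 mol, rounded to 4 dp:

2.0831 mol


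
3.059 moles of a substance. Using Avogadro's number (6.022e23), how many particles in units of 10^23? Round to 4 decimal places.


N = n * NA, then divide by 1e23 for the requested units.
N / 1e23 = n * 6.022
N / 1e23 = 3.059 * 6.022
N / 1e23 = 18.421298, rounded to 4 dp:

18.4213


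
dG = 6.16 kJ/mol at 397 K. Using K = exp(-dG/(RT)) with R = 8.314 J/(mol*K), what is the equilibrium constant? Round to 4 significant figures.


dG is in kJ/mol; multiply by 1000 to match R in J/(mol*K).
RT = 8.314 * 397 = 3300.658 J/mol
exponent = -dG*1000 / (RT) = -(6.16*1000) / 3300.658 = -1.86629454
K = exp(-1.86629454)
K = 0.15469582, rounded to 4 significant figures:

0.1547


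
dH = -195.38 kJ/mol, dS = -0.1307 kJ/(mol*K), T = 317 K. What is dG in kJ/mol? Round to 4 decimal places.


Gibbs: dG = dH - T*dS (consistent units, dS already in kJ/(mol*K)).
T*dS = 317 * -0.1307 = -41.4319
dG = -195.38 - (-41.4319)
dG = -153.9481 kJ/mol, rounded to 4 dp:

-153.9481 kJ/mol


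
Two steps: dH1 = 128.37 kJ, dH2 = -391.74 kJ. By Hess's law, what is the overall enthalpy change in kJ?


Hess's law: enthalpy is a state function, so add the step enthalpies.
dH_total = dH1 + dH2 = 128.37 + (-391.74)
dH_total = -263.37 kJ:

-263.37 kJ


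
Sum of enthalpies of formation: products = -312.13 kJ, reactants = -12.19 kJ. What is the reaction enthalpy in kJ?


dH_rxn = sum(dH_f products) - sum(dH_f reactants)
dH_rxn = -312.13 - (-12.19)
dH_rxn = -299.94 kJ:

-299.94 kJ


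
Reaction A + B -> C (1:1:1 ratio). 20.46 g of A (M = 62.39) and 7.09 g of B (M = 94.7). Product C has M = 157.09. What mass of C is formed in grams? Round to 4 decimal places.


Find moles of each reactant; the smaller value is the limiting reagent in a 1:1:1 reaction, so moles_C equals moles of the limiter.
n_A = mass_A / M_A = 20.46 / 62.39 = 0.327937 mol
n_B = mass_B / M_B = 7.09 / 94.7 = 0.074868 mol
Limiting reagent: B (smaller), n_limiting = 0.074868 mol
mass_C = n_limiting * M_C = 0.074868 * 157.09
mass_C = 11.76101412 g, rounded to 4 dp:

11.7610 g


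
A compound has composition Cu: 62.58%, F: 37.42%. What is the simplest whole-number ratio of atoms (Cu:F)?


Assume 100 g of compound, divide each mass% by atomic mass to get moles, then normalize by the smallest to get a raw atom ratio.
Moles per 100 g: Cu: 62.58/63.546 = 0.9848, F: 37.42/18.998 = 1.9697
Raw ratio (divide by min = 0.9848): Cu: 1.0, F: 2.0
Multiply by 1 to clear fractions: Cu: 1.0 ~= 1, F: 2.0 ~= 2
Reduce by GCD to get the simplest whole-number ratio:

1:2


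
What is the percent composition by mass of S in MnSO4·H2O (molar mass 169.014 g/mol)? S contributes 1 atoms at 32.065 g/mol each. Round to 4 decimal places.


pct = 100 * (n_elem * M_elem) / M_total
mass_contribution = 1 * 32.065 = 32.065 g/mol
pct = 100 * 32.065 / 169.014
pct = 18.97180115 %, rounded to 4 dp:

18.9718 %


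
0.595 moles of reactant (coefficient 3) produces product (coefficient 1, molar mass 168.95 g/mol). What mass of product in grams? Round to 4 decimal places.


Use the coefficient ratio to convert reactant moles to product moles, then multiply by the product's molar mass.
moles_P = moles_R * (coeff_P / coeff_R) = 0.595 * (1/3) = 0.198333
mass_P = moles_P * M_P = 0.198333 * 168.95
mass_P = 33.50836035 g, rounded to 4 dp:

33.5084 g


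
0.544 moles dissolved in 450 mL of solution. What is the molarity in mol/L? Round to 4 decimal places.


Convert volume to liters: V_L = V_mL / 1000.
V_L = 450 / 1000 = 0.45 L
M = n / V_L = 0.544 / 0.45
M = 1.20888889 mol/L, rounded to 4 dp:

1.2089 mol/L


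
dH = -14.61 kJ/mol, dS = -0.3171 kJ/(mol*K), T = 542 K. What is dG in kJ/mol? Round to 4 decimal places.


Gibbs: dG = dH - T*dS (consistent units, dS already in kJ/(mol*K)).
T*dS = 542 * -0.3171 = -171.8682
dG = -14.61 - (-171.8682)
dG = 157.2582 kJ/mol, rounded to 4 dp:

157.2582 kJ/mol


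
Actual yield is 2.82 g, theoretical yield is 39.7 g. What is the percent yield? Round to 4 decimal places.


% yield = 100 * actual / theoretical
% yield = 100 * 2.82 / 39.7
% yield = 7.10327456 %, rounded to 4 dp:

7.1033 %


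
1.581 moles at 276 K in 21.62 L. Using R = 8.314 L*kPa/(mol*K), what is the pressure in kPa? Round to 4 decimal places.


PV = nRT, solve for P = nRT / V.
nRT = 1.581 * 8.314 * 276 = 3627.8638
P = 3627.8638 / 21.62
P = 167.80128585 kPa, rounded to 4 dp:

167.8013 kPa


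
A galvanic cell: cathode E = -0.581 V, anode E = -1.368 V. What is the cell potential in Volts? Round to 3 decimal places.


Standard cell potential: E_cell = E_cathode - E_anode.
E_cell = -0.581 - (-1.368)
E_cell = 0.787 V, rounded to 3 dp:

0.787 V


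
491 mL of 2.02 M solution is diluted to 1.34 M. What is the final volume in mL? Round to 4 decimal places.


Dilution: M1*V1 = M2*V2, solve for V2.
V2 = M1*V1 / M2
V2 = 2.02 * 491 / 1.34
V2 = 991.82 / 1.34
V2 = 740.1641791 mL, rounded to 4 dp:

740.1642 mL


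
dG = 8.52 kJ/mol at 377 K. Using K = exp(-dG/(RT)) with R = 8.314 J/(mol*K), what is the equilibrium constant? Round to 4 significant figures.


dG is in kJ/mol; multiply by 1000 to match R in J/(mol*K).
RT = 8.314 * 377 = 3134.378 J/mol
exponent = -dG*1000 / (RT) = -(8.52*1000) / 3134.378 = -2.71824266
K = exp(-2.71824266)
K = 0.065990621, rounded to 4 significant figures:

0.06599


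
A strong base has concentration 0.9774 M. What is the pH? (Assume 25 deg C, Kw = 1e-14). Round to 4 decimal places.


A strong base dissociates completely, so [OH-] equals the given concentration.
pOH = -log10([OH-]) = -log10(0.9774) = 0.009928
pH = 14 - pOH = 14 - 0.009928
pH = 13.990072, rounded to 4 dp:

13.9901


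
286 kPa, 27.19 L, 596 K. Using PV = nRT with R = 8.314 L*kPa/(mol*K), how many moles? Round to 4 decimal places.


PV = nRT, solve for n = PV / (RT).
PV = 286 * 27.19 = 7776.34
RT = 8.314 * 596 = 4955.144
n = 7776.34 / 4955.144
n = 1.56934693 mol, rounded to 4 dp:

1.5693 mol


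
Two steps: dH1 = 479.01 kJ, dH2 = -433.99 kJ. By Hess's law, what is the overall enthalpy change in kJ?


Hess's law: enthalpy is a state function, so add the step enthalpies.
dH_total = dH1 + dH2 = 479.01 + (-433.99)
dH_total = 45.02 kJ:

45.02 kJ


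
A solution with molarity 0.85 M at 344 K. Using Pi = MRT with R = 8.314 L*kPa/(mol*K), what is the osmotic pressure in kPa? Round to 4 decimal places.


Osmotic pressure (van't Hoff): Pi = M*R*T.
RT = 8.314 * 344 = 2860.016
Pi = 0.85 * 2860.016
Pi = 2431.0136 kPa, rounded to 4 dp:

2431.0136 kPa


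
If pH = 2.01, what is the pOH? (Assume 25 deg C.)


At 25 deg C, pH + pOH = 14.
pOH = 14 - pH = 14 - 2.01
pOH = 11.99:

11.99


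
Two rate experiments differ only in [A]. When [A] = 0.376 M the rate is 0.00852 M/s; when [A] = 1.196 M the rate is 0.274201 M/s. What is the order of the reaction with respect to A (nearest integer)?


Rate is proportional to [A]^n, so rate2/rate1 = ([A]2/[A]1)^n. Take logs to solve for n.
rate2/rate1 = 0.274201 / 0.00852 = 32.1832
[A]2/[A]1 = 1.196 / 0.376 = 3.1809
n = ln(32.1832) / ln(3.1809) = 3.0
Nearest integer order:

3


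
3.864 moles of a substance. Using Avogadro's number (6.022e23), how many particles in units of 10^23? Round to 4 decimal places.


N = n * NA, then divide by 1e23 for the requested units.
N / 1e23 = n * 6.022
N / 1e23 = 3.864 * 6.022
N / 1e23 = 23.269008, rounded to 4 dp:

23.2690


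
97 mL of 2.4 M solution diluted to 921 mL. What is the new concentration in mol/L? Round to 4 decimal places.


Dilution: M1*V1 = M2*V2, solve for M2.
M2 = M1*V1 / V2
M2 = 2.4 * 97 / 921
M2 = 232.8 / 921
M2 = 0.25276873 mol/L, rounded to 4 dp:

0.2528 mol/L


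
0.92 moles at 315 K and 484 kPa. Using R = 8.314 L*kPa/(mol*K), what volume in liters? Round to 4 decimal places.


PV = nRT, solve for V = nRT / P.
nRT = 0.92 * 8.314 * 315 = 2409.3972
V = 2409.3972 / 484
V = 4.97809339 L, rounded to 4 dp:

4.9781 L


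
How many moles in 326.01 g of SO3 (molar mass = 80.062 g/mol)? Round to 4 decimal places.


n = mass / M
n = 326.01 / 80.062
n = 4.07196922 mol, rounded to 4 dp:

4.0720 mol


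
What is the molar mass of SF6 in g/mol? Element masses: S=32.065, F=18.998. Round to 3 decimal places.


M = sum(count * atomic_mass) over atoms.
M = 1*32.065 + 6*18.998
M = 32.065 + 113.988
M = 146.053 g/mol, rounded to 3 dp:

146.053 g/mol


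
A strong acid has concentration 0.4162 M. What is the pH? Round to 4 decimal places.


A strong acid dissociates completely, so [H+] equals the given concentration.
pH = -log10([H+]) = -log10(0.4162)
pH = 0.38069792, rounded to 4 dp:

0.3807


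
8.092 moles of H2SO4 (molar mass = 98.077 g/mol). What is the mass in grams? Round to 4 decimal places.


mass = n * M
mass = 8.092 * 98.077
mass = 793.639084 g, rounded to 4 dp:

793.6391 g


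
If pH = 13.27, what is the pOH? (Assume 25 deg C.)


At 25 deg C, pH + pOH = 14.
pOH = 14 - pH = 14 - 13.27
pOH = 0.73:

0.73


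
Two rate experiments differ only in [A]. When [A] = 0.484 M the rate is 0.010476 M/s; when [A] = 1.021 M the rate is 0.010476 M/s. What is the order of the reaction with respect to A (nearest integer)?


Rate is proportional to [A]^n, so rate2/rate1 = ([A]2/[A]1)^n. Take logs to solve for n.
rate2/rate1 = 0.010476 / 0.010476 = 1.0
[A]2/[A]1 = 1.021 / 0.484 = 2.1095
n = ln(1.0) / ln(2.1095) = 0.0
Nearest integer order:

0


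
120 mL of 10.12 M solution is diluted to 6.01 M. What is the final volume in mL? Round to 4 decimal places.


Dilution: M1*V1 = M2*V2, solve for V2.
V2 = M1*V1 / M2
V2 = 10.12 * 120 / 6.01
V2 = 1214.4 / 6.01
V2 = 202.06322795 mL, rounded to 4 dp:

202.0632 mL


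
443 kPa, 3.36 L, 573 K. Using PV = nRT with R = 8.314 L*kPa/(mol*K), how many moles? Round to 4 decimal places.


PV = nRT, solve for n = PV / (RT).
PV = 443 * 3.36 = 1488.48
RT = 8.314 * 573 = 4763.922
n = 1488.48 / 4763.922
n = 0.31244844 mol, rounded to 4 dp:

0.3124 mol


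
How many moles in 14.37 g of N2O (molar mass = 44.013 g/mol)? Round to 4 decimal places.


n = mass / M
n = 14.37 / 44.013
n = 0.32649444 mol, rounded to 4 dp:

0.3265 mol


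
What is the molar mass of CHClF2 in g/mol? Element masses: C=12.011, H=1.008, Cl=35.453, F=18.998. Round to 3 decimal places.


M = sum(count * atomic_mass) over atoms.
M = 1*12.011 + 1*1.008 + 1*35.453 + 2*18.998
M = 12.011 + 1.008 + 35.453 + 37.996
M = 86.468 g/mol, rounded to 3 dp:

86.468 g/mol


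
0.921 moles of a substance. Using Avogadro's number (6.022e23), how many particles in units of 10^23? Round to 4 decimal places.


N = n * NA, then divide by 1e23 for the requested units.
N / 1e23 = n * 6.022
N / 1e23 = 0.921 * 6.022
N / 1e23 = 5.546262, rounded to 4 dp:

5.5463


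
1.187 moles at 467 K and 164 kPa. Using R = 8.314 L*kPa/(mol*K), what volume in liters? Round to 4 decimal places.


PV = nRT, solve for V = nRT / P.
nRT = 1.187 * 8.314 * 467 = 4608.6913
V = 4608.6913 / 164
V = 28.10177622 L, rounded to 4 dp:

28.1018 L


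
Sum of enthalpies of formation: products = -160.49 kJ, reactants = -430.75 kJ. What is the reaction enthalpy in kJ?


dH_rxn = sum(dH_f products) - sum(dH_f reactants)
dH_rxn = -160.49 - (-430.75)
dH_rxn = 270.26 kJ:

270.26 kJ


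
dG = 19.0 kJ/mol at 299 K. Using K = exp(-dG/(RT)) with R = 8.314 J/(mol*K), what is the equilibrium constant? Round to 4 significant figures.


dG is in kJ/mol; multiply by 1000 to match R in J/(mol*K).
RT = 8.314 * 299 = 2485.886 J/mol
exponent = -dG*1000 / (RT) = -(19.0*1000) / 2485.886 = -7.64315017
K = exp(-7.64315017)
K = 0.00047931614, rounded to 4 significant figures:

0.0004793


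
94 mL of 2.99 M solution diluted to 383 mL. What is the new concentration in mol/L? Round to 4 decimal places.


Dilution: M1*V1 = M2*V2, solve for M2.
M2 = M1*V1 / V2
M2 = 2.99 * 94 / 383
M2 = 281.06 / 383
M2 = 0.73383812 mol/L, rounded to 4 dp:

0.7338 mol/L


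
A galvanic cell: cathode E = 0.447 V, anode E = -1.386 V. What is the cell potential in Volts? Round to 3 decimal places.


Standard cell potential: E_cell = E_cathode - E_anode.
E_cell = 0.447 - (-1.386)
E_cell = 1.833 V, rounded to 3 dp:

1.833 V


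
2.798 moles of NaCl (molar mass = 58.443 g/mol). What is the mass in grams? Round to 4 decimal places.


mass = n * M
mass = 2.798 * 58.443
mass = 163.523514 g, rounded to 4 dp:

163.5235 g


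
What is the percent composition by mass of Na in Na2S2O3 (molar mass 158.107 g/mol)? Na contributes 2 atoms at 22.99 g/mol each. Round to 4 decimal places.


pct = 100 * (n_elem * M_elem) / M_total
mass_contribution = 2 * 22.99 = 45.98 g/mol
pct = 100 * 45.98 / 158.107
pct = 29.08157134 %, rounded to 4 dp:

29.0816 %


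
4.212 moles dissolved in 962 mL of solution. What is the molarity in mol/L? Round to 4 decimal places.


Convert volume to liters: V_L = V_mL / 1000.
V_L = 962 / 1000 = 0.962 L
M = n / V_L = 4.212 / 0.962
M = 4.37837838 mol/L, rounded to 4 dp:

4.3784 mol/L


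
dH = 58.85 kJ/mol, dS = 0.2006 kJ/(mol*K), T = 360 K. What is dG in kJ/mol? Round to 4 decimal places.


Gibbs: dG = dH - T*dS (consistent units, dS already in kJ/(mol*K)).
T*dS = 360 * 0.2006 = 72.216
dG = 58.85 - (72.216)
dG = -13.366 kJ/mol, rounded to 4 dp:

-13.3660 kJ/mol


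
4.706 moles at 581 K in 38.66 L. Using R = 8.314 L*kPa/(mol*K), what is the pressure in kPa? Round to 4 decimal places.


PV = nRT, solve for P = nRT / V.
nRT = 4.706 * 8.314 * 581 = 22732.0224
P = 22732.0224 / 38.66
P = 587.99851009 kPa, rounded to 4 dp:

587.9985 kPa


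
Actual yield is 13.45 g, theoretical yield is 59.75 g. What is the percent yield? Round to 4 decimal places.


% yield = 100 * actual / theoretical
% yield = 100 * 13.45 / 59.75
% yield = 22.51046025 %, rounded to 4 dp:

22.5105 %


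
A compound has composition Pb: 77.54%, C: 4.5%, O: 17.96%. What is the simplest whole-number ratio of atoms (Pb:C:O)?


Assume 100 g of compound, divide each mass% by atomic mass to get moles, then normalize by the smallest to get a raw atom ratio.
Moles per 100 g: Pb: 77.54/207.2 = 0.3742, C: 4.5/12.011 = 0.3747, O: 17.96/15.999 = 1.1226
Raw ratio (divide by min = 0.3742): Pb: 1.0, C: 1.001, O: 3.0
Multiply by 1 to clear fractions: Pb: 1.0 ~= 1, C: 1.001 ~= 1, O: 3.0 ~= 3
Reduce by GCD to get the simplest whole-number ratio:

1:1:3


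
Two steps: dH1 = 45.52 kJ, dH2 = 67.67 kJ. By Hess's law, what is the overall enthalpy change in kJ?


Hess's law: enthalpy is a state function, so add the step enthalpies.
dH_total = dH1 + dH2 = 45.52 + (67.67)
dH_total = 113.19 kJ:

113.19 kJ


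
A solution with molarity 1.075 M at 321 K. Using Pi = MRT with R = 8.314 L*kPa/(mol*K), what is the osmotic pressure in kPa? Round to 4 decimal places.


Osmotic pressure (van't Hoff): Pi = M*R*T.
RT = 8.314 * 321 = 2668.794
Pi = 1.075 * 2668.794
Pi = 2868.95355 kPa, rounded to 4 dp:

2868.9536 kPa


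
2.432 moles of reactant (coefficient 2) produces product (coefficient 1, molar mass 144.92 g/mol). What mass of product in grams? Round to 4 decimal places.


Use the coefficient ratio to convert reactant moles to product moles, then multiply by the product's molar mass.
moles_P = moles_R * (coeff_P / coeff_R) = 2.432 * (1/2) = 1.216
mass_P = moles_P * M_P = 1.216 * 144.92
mass_P = 176.22272 g, rounded to 4 dp:

176.2227 g


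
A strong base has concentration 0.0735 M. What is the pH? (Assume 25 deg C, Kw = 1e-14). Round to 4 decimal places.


A strong base dissociates completely, so [OH-] equals the given concentration.
pOH = -log10([OH-]) = -log10(0.0735) = 1.133713
pH = 14 - pOH = 14 - 1.133713
pH = 12.866287, rounded to 4 dp:

12.8663


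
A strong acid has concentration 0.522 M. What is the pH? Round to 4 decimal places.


A strong acid dissociates completely, so [H+] equals the given concentration.
pH = -log10([H+]) = -log10(0.522)
pH = 0.2823295, rounded to 4 dp:

0.2823


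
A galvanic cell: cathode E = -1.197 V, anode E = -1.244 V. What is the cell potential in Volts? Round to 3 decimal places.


Standard cell potential: E_cell = E_cathode - E_anode.
E_cell = -1.197 - (-1.244)
E_cell = 0.047 V, rounded to 3 dp:

0.047 V


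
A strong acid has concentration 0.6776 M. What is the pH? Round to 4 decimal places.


A strong acid dissociates completely, so [H+] equals the given concentration.
pH = -log10([H+]) = -log10(0.6776)
pH = 0.1690266, rounded to 4 dp:

0.1690


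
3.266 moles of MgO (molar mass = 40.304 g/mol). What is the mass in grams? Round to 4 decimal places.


mass = n * M
mass = 3.266 * 40.304
mass = 131.632864 g, rounded to 4 dp:

131.6329 g


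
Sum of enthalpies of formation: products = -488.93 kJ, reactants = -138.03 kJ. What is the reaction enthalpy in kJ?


dH_rxn = sum(dH_f products) - sum(dH_f reactants)
dH_rxn = -488.93 - (-138.03)
dH_rxn = -350.9 kJ:

-350.90 kJ


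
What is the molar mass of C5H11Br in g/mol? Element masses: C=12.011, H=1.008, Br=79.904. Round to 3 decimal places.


M = sum(count * atomic_mass) over atoms.
M = 5*12.011 + 11*1.008 + 1*79.904
M = 60.055 + 11.088 + 79.904
M = 151.047 g/mol, rounded to 3 dp:

151.047 g/mol


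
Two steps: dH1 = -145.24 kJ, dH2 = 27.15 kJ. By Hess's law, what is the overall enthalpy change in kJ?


Hess's law: enthalpy is a state function, so add the step enthalpies.
dH_total = dH1 + dH2 = -145.24 + (27.15)
dH_total = -118.09 kJ:

-118.09 kJ


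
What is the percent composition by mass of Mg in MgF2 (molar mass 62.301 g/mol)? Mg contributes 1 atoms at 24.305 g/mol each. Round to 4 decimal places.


pct = 100 * (n_elem * M_elem) / M_total
mass_contribution = 1 * 24.305 = 24.305 g/mol
pct = 100 * 24.305 / 62.301
pct = 39.01221489 %, rounded to 4 dp:

39.0122 %


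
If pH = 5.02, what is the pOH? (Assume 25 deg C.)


At 25 deg C, pH + pOH = 14.
pOH = 14 - pH = 14 - 5.02
pOH = 8.98:

8.98


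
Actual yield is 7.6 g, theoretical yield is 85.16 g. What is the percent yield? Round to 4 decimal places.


% yield = 100 * actual / theoretical
% yield = 100 * 7.6 / 85.16
% yield = 8.92437764 %, rounded to 4 dp:

8.9244 %


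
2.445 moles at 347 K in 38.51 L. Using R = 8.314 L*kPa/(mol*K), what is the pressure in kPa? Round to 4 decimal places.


PV = nRT, solve for P = nRT / V.
nRT = 2.445 * 8.314 * 347 = 7053.7223
P = 7053.7223 / 38.51
P = 183.16599065 kPa, rounded to 4 dp:

183.1660 kPa


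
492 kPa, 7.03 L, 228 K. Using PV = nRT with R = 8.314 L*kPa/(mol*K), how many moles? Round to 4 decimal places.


PV = nRT, solve for n = PV / (RT).
PV = 492 * 7.03 = 3458.76
RT = 8.314 * 228 = 1895.592
n = 3458.76 / 1895.592
n = 1.82463315 mol, rounded to 4 dp:

1.8246 mol


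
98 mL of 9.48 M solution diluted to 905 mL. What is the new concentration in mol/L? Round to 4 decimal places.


Dilution: M1*V1 = M2*V2, solve for M2.
M2 = M1*V1 / V2
M2 = 9.48 * 98 / 905
M2 = 929.04 / 905
M2 = 1.02656354 mol/L, rounded to 4 dp:

1.0266 mol/L


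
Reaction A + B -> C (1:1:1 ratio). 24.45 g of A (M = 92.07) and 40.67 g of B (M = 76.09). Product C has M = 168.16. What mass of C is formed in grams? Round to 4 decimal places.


Find moles of each reactant; the smaller value is the limiting reagent in a 1:1:1 reaction, so moles_C equals moles of the limiter.
n_A = mass_A / M_A = 24.45 / 92.07 = 0.265559 mol
n_B = mass_B / M_B = 40.67 / 76.09 = 0.534499 mol
Limiting reagent: A (smaller), n_limiting = 0.265559 mol
mass_C = n_limiting * M_C = 0.265559 * 168.16
mass_C = 44.65640144 g, rounded to 4 dp:

44.6564 g


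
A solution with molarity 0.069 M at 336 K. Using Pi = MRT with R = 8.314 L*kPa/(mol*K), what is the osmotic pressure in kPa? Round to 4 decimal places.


Osmotic pressure (van't Hoff): Pi = M*R*T.
RT = 8.314 * 336 = 2793.504
Pi = 0.069 * 2793.504
Pi = 192.751776 kPa, rounded to 4 dp:

192.7518 kPa


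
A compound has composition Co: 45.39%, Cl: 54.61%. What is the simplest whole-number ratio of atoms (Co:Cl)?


Assume 100 g of compound, divide each mass% by atomic mass to get moles, then normalize by the smallest to get a raw atom ratio.
Moles per 100 g: Co: 45.39/58.933 = 0.7702, Cl: 54.61/35.453 = 1.5403
Raw ratio (divide by min = 0.7702): Co: 1.0, Cl: 2.0
Multiply by 1 to clear fractions: Co: 1.0 ~= 1, Cl: 2.0 ~= 2
Reduce by GCD to get the simplest whole-number ratio:

1:2


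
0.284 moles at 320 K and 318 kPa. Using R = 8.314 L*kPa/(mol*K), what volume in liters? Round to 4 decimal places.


PV = nRT, solve for V = nRT / P.
nRT = 0.284 * 8.314 * 320 = 755.5763
V = 755.5763 / 318
V = 2.3760261 L, rounded to 4 dp:

2.3760 L


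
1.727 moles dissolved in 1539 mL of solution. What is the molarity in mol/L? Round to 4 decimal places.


Convert volume to liters: V_L = V_mL / 1000.
V_L = 1539 / 1000 = 1.539 L
M = n / V_L = 1.727 / 1.539
M = 1.12215724 mol/L, rounded to 4 dp:

1.1222 mol/L


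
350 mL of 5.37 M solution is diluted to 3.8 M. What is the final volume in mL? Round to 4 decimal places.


Dilution: M1*V1 = M2*V2, solve for V2.
V2 = M1*V1 / M2
V2 = 5.37 * 350 / 3.8
V2 = 1879.5 / 3.8
V2 = 494.60526316 mL, rounded to 4 dp:

494.6053 mL


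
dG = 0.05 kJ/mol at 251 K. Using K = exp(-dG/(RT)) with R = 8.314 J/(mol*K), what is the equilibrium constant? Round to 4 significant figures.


dG is in kJ/mol; multiply by 1000 to match R in J/(mol*K).
RT = 8.314 * 251 = 2086.814 J/mol
exponent = -dG*1000 / (RT) = -(0.05*1000) / 2086.814 = -0.02395997
K = exp(-0.02395997)
K = 0.97632479, rounded to 4 significant figures:

0.9763


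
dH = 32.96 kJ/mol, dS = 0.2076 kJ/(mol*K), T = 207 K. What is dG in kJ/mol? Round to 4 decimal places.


Gibbs: dG = dH - T*dS (consistent units, dS already in kJ/(mol*K)).
T*dS = 207 * 0.2076 = 42.9732
dG = 32.96 - (42.9732)
dG = -10.0132 kJ/mol, rounded to 4 dp:

-10.0132 kJ/mol


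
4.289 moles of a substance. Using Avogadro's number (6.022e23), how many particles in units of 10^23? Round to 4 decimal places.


N = n * NA, then divide by 1e23 for the requested units.
N / 1e23 = n * 6.022
N / 1e23 = 4.289 * 6.022
N / 1e23 = 25.828358, rounded to 4 dp:

25.8284


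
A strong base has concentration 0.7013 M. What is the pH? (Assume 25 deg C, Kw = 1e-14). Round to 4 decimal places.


A strong base dissociates completely, so [OH-] equals the given concentration.
pOH = -log10([OH-]) = -log10(0.7013) = 0.154096
pH = 14 - pOH = 14 - 0.154096
pH = 13.845904, rounded to 4 dp:

13.8459


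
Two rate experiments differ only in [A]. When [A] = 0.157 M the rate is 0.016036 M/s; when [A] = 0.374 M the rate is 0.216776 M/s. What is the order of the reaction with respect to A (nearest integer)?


Rate is proportional to [A]^n, so rate2/rate1 = ([A]2/[A]1)^n. Take logs to solve for n.
rate2/rate1 = 0.216776 / 0.016036 = 13.5181
[A]2/[A]1 = 0.374 / 0.157 = 2.3822
n = ln(13.5181) / ln(2.3822) = 3.0
Nearest integer order:

3


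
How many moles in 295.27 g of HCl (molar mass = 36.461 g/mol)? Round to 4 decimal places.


n = mass / M
n = 295.27 / 36.461
n = 8.09824196 mol, rounded to 4 dp:

8.0982 mol


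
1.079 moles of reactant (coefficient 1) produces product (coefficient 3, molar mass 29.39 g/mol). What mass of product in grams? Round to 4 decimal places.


Use the coefficient ratio to convert reactant moles to product moles, then multiply by the product's molar mass.
moles_P = moles_R * (coeff_P / coeff_R) = 1.079 * (3/1) = 3.237
mass_P = moles_P * M_P = 3.237 * 29.39
mass_P = 95.13543 g, rounded to 4 dp:

95.1354 g


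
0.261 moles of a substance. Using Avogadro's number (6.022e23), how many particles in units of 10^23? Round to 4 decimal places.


N = n * NA, then divide by 1e23 for the requested units.
N / 1e23 = n * 6.022
N / 1e23 = 0.261 * 6.022
N / 1e23 = 1.571742, rounded to 4 dp:

1.5717


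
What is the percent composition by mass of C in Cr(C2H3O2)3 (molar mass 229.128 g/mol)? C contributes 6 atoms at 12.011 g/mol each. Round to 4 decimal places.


pct = 100 * (n_elem * M_elem) / M_total
mass_contribution = 6 * 12.011 = 72.066 g/mol
pct = 100 * 72.066 / 229.128
pct = 31.45228868 %, rounded to 4 dp:

31.4523 %


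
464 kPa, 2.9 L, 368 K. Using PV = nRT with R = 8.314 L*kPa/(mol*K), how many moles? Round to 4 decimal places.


PV = nRT, solve for n = PV / (RT).
PV = 464 * 2.9 = 1345.6
RT = 8.314 * 368 = 3059.552
n = 1345.6 / 3059.552
n = 0.43980295 mol, rounded to 4 dp:

0.4398 mol


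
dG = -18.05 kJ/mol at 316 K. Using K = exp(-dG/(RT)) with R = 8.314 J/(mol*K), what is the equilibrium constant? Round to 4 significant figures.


dG is in kJ/mol; multiply by 1000 to match R in J/(mol*K).
RT = 8.314 * 316 = 2627.224 J/mol
exponent = -dG*1000 / (RT) = -(-18.05*1000) / 2627.224 = 6.87036964
K = exp(6.87036964)
K = 963.30458, rounded to 4 significant figures:

963.3


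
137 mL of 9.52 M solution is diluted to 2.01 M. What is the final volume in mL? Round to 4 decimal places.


Dilution: M1*V1 = M2*V2, solve for V2.
V2 = M1*V1 / M2
V2 = 9.52 * 137 / 2.01
V2 = 1304.24 / 2.01
V2 = 648.87562189 mL, rounded to 4 dp:

648.8756 mL


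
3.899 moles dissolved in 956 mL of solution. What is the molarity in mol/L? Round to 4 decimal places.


Convert volume to liters: V_L = V_mL / 1000.
V_L = 956 / 1000 = 0.956 L
M = n / V_L = 3.899 / 0.956
M = 4.07845188 mol/L, rounded to 4 dp:

4.0785 mol/L


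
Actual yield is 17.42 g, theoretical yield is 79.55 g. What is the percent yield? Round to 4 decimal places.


% yield = 100 * actual / theoretical
% yield = 100 * 17.42 / 79.55
% yield = 21.89817725 %, rounded to 4 dp:

21.8982 %


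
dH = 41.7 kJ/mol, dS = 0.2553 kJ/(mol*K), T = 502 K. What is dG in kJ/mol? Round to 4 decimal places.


Gibbs: dG = dH - T*dS (consistent units, dS already in kJ/(mol*K)).
T*dS = 502 * 0.2553 = 128.1606
dG = 41.7 - (128.1606)
dG = -86.4606 kJ/mol, rounded to 4 dp:

-86.4606 kJ/mol


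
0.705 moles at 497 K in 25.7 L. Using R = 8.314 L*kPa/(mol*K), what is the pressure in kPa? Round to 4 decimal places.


PV = nRT, solve for P = nRT / V.
nRT = 0.705 * 8.314 * 497 = 2913.1009
P = 2913.1009 / 25.7
P = 113.35022957 kPa, rounded to 4 dp:

113.3502 kPa


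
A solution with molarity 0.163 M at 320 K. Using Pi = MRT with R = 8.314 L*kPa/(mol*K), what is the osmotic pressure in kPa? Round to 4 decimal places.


Osmotic pressure (van't Hoff): Pi = M*R*T.
RT = 8.314 * 320 = 2660.48
Pi = 0.163 * 2660.48
Pi = 433.65824 kPa, rounded to 4 dp:

433.6582 kPa


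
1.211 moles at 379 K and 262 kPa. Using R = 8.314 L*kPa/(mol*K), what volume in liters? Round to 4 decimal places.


PV = nRT, solve for V = nRT / P.
nRT = 1.211 * 8.314 * 379 = 3815.8683
V = 3815.8683 / 262
V = 14.56438282 L, rounded to 4 dp:

14.5644 L
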